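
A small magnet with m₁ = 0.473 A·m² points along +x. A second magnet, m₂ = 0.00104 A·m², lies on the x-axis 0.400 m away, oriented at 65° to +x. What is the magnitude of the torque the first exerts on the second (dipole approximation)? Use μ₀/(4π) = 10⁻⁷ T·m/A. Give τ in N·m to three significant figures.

τ ≈ 1.39×10⁻⁹ N·m

Dipole B is on the axis of dipole A, so B₁ there is axial: B₁ = (μ₀/4π)·2m₁/r³ along +x.
B₁ = 2(10⁻⁷)(0.473)/(0.400)³ = 1.478×10⁻⁶ T.
τ = m₂ B₁ sinθ.
τ = (0.00104)(1.478×10⁻⁶)·sin65° = 1.393×10⁻⁹ N·m.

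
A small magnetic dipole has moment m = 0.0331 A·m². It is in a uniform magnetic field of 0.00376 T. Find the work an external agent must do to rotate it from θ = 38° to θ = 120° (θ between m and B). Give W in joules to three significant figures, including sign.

W_ext = ΔU = −mB cosθ₂ + mB cosθ₁ = mB(cosθ₁ − cosθ₂).
W = (0.0331)(0.00376)·(cos38° − cos120°) = (1.245×10⁻⁴)·(+1.2880) = 1.603×10⁻⁴ J.

W ≈ 1.60×10⁻⁴ J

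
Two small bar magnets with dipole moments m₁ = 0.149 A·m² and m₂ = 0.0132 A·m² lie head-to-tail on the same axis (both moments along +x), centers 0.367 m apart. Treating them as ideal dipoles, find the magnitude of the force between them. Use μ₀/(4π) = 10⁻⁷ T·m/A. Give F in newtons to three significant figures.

On-axis B of dipole 1: B = (μ₀/4π)·2m₁/r³. Force on dipole 2: F = m₂·dB/dr.
dB/dr = −(μ₀/4π)·6m₁/r⁴, so |F| = (μ₀/4π)·6m₁m₂/r⁴.
F = 6(10⁻⁷)(0.149)(0.0132)/(0.367)⁴ = 6.505×10⁻⁸ N.

F ≈ 6.50×10⁻⁸ N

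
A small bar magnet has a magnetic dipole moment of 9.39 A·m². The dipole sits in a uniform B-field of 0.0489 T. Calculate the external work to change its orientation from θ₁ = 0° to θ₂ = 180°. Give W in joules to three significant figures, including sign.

W ≈ 0.918 J

W_ext = ΔU = −mB cosθ₂ + mB cosθ₁ = mB(cosθ₁ − cosθ₂).
W = (9.39)(0.0489)·(cos0° − cos180°) = (0.4592)·(+2.0000) = 0.9183 J.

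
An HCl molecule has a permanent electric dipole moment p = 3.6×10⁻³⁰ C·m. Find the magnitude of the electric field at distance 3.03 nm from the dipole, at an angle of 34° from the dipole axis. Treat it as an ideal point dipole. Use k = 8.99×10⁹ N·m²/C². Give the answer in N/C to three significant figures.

E ≈ 2.04×10⁶ N/C

At angle θ the dipole field magnitude is E = (kp/r³)·√(1 + 3cos²θ).
kp/r³ = (8.99×10⁹)(3.60×10⁻³⁰) / (3.03×10⁻⁹)³ = 1.163×10⁶ N/C.
√(1 + 3cos²34°) = √(1 + 3·0.6873) = √3.0619 ≈ 1.7498.
E ≈ 1.163×10⁶ × 1.750 = 2.036×10⁶ N/C.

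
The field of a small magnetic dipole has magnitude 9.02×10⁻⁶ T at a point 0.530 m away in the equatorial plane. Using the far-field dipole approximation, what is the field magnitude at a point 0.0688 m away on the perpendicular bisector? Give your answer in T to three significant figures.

B ≈ 0.00412 T

Dipole fields scale as 1/r³ in the far field; the geometry is the same at both points.
B₂ = B₁ · (r₁/r₂)³ = 9.02×10⁻⁶ · (0.530/0.0688)³.
(r₁/r₂)³ = (7.703)³ = 457.2.
B₂ ≈ 0.004124 T.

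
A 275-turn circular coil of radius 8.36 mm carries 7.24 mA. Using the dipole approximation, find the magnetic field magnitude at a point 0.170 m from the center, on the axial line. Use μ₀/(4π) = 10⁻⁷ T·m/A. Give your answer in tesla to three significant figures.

B ≈ 1.78×10⁻⁸ T

m = NIA = NIπa² = 275·(0.00724)·π·(0.00836)² = 4.372×10⁻⁴ A·m².
On axis B = (μ₀/4π)·2m/r³.
B = 2·(10⁻⁷)·(4.372×10⁻⁴) / (0.170)³ = 1.780×10⁻⁸ T.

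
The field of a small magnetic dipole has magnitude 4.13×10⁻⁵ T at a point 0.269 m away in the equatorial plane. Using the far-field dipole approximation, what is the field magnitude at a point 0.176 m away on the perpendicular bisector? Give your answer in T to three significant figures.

Dipole fields scale as 1/r³ in the far field; the geometry is the same at both points.
B₂ = B₁ · (r₁/r₂)³ = 4.13×10⁻⁵ · (0.269/0.176)³.
(r₁/r₂)³ = (1.528)³ = 3.57.
B₂ ≈ 1.475×10⁻⁴ T.

B ≈ 1.47×10⁻⁴ T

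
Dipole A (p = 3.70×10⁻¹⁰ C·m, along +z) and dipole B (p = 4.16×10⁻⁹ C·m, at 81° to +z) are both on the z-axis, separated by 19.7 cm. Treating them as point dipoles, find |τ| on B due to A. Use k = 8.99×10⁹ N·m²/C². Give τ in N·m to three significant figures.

The second dipole sits on the axis of the first, so the field there is axial: E₁ = 2kp₁/r³ along +z.
E₁ = 2(8.99×10⁹)(3.70×10⁻¹⁰)/(0.197)³ = 870.1 N/C.
Torque on the second dipole: τ = p₂ E₁ sinθ.
τ = (4.16×10⁻⁹)(870.1)·sin81° = 3.575×10⁻⁶ N·m.

τ ≈ 3.58×10⁻⁶ N·m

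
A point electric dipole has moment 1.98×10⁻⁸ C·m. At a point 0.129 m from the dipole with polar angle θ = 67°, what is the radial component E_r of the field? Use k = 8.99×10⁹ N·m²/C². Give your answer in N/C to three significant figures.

E_r ≈ 6.48×10⁴ N/C

For a dipole, E_r = (2kp cosθ)/r³.
kp/r³ = (8.99×10⁹)(1.98×10⁻⁸)/(0.129)³ = 8.292×10⁴ N/C.
E_r = 2·8.292×10⁴·cos67° = 6.480×10⁴ N/C.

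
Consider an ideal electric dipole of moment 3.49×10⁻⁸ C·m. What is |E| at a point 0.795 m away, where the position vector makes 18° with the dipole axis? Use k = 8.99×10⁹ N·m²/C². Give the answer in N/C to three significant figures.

E ≈ 1200 N/C

At angle θ the dipole field magnitude is E = (kp/r³)·√(1 + 3cos²θ).
kp/r³ = (8.99×10⁹)(3.49×10⁻⁸) / (0.795)³ = 624.4 N/C.
√(1 + 3cos²18°) = √(1 + 3·0.9045) = √3.7135 ≈ 1.9271.
E ≈ 624.4 × 1.927 = 1203 N/C.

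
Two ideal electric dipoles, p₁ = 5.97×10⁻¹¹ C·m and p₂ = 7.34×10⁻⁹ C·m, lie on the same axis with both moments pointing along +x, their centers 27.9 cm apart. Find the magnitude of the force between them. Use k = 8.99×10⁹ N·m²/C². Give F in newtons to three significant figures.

F ≈ 3.90×10⁻⁶ N

On-axis field of dipole 1 at distance r: E = 2kp₁/r³. Force on dipole 2 is F = p₂·dE/dr (gradient along axis).
dE/dr = −6kp₁/r⁴, so |F| = 6kp₁p₂/r⁴ (attractive for aligned moments).
F = 6(8.99×10⁹)(5.97×10⁻¹¹)(7.34×10⁻⁹)/(0.279)⁴ = 3.901×10⁻⁶ N.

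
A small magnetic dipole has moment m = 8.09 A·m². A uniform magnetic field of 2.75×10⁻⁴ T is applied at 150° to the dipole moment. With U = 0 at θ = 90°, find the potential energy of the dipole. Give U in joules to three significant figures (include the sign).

U ≈ 0.00193 J

U = −m·B = −mB cosθ.
U = −(8.09)(2.75×10⁻⁴)·cos150° = 0.001927 J.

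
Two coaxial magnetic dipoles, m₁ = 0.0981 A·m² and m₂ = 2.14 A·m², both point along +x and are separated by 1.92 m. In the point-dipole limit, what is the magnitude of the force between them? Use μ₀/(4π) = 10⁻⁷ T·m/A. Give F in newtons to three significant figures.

F ≈ 9.27×10⁻⁹ N

On-axis B of dipole 1: B = (μ₀/4π)·2m₁/r³. Force on dipole 2: F = m₂·dB/dr.
dB/dr = −(μ₀/4π)·6m₁/r⁴, so |F| = (μ₀/4π)·6m₁m₂/r⁴.
F = 6(10⁻⁷)(0.0981)(2.14)/(1.92)⁴ = 9.269×10⁻⁹ N.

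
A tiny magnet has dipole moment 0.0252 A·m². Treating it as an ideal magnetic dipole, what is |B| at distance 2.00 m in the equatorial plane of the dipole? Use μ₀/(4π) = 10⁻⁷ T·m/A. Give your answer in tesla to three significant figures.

In the equatorial plane B = (μ₀/4π)·m/r³ (half the axial value).
B = (10⁻⁷)·(0.0252) / (2.00)³ = 3.150×10⁻¹⁰ T.

B ≈ 3.15×10⁻¹⁰ T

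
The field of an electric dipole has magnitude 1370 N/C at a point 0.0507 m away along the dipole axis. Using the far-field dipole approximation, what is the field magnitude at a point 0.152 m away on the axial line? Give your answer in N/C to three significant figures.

Dipole fields scale as 1/r³ in the far field; the geometry is the same at both points.
E₂ = E₁ · (r₁/r₂)³ = 1370 · (0.0507/0.152)³.
(r₁/r₂)³ = (0.3336)³ = 0.03711.
E₂ ≈ 50.84 N/C.

E ≈ 50.8 N/C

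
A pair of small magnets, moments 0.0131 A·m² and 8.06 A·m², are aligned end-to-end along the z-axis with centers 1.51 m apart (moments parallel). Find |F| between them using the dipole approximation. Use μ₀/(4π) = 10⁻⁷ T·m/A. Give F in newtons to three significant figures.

F ≈ 1.22×10⁻⁸ N

On-axis B of dipole 1: B = (μ₀/4π)·2m₁/r³. Force on dipole 2: F = m₂·dB/dr.
dB/dr = −(μ₀/4π)·6m₁/r⁴, so |F| = (μ₀/4π)·6m₁m₂/r⁴.
F = 6(10⁻⁷)(0.0131)(8.06)/(1.51)⁴ = 1.219×10⁻⁸ N.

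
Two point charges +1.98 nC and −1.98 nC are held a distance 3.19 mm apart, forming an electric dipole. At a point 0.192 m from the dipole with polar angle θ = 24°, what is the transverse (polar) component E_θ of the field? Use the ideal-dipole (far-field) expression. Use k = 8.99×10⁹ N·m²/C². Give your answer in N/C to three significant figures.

Dipole moment p = qd = (1.98×10⁻⁹ C)(0.00319 m) = 6.316×10⁻¹² C·m.
For a dipole, E_θ = (kp sinθ)/r³.
kp/r³ = (8.99×10⁹)(6.316×10⁻¹²)/(0.192)³ = 8.022 N/C.
E_θ = 8.022·sin24° = 3.263 N/C.

E_θ ≈ 3.26 N/C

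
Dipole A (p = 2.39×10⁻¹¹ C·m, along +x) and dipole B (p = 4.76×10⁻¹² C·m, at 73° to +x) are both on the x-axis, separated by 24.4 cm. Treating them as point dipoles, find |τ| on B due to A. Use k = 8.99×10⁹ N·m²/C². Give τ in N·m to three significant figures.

The second dipole sits on the axis of the first, so the field there is axial: E₁ = 2kp₁/r³ along +x.
E₁ = 2(8.99×10⁹)(2.39×10⁻¹¹)/(0.244)³ = 29.58 N/C.
Torque on the second dipole: τ = p₂ E₁ sinθ.
τ = (4.76×10⁻¹²)(29.58)·sin73° = 1.347×10⁻¹⁰ N·m.

τ ≈ 1.35×10⁻¹⁰ N·m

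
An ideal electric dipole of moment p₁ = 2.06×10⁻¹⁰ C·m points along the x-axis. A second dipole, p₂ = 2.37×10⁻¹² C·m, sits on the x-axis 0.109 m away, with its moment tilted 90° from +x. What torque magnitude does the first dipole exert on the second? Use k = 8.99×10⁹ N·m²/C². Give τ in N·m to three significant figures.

τ ≈ 6.78×10⁻⁹ N·m

The second dipole sits on the axis of the first, so the field there is axial: E₁ = 2kp₁/r³ along +x.
E₁ = 2(8.99×10⁹)(2.06×10⁻¹⁰)/(0.109)³ = 2860 N/C.
Torque on the second dipole: τ = p₂ E₁ sinθ.
τ = (2.37×10⁻¹²)(2860)·sin90° = 6.778×10⁻⁹ N·m.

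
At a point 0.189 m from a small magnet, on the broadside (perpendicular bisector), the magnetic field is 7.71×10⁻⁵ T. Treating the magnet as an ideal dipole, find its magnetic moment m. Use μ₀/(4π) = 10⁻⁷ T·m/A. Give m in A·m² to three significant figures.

m ≈ 5.21 A·m²

In the equatorial plane B = (μ₀/4π)·m/r³, so m = Br³·4π/(μ₀).
m = (7.71×10⁻⁵)·(0.189)³ / (10⁻⁷) = 5.205 A·m².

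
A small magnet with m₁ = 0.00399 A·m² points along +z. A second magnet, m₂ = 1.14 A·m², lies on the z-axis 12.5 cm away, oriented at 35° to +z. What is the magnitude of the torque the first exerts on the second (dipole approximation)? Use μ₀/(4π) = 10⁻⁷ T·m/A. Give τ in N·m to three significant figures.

τ ≈ 2.67×10⁻⁷ N·m

Dipole B is on the axis of dipole A, so B₁ there is axial: B₁ = (μ₀/4π)·2m₁/r³ along +z.
B₁ = 2(10⁻⁷)(0.00399)/(0.125)³ = 4.086×10⁻⁷ T.
τ = m₂ B₁ sinθ.
τ = (1.14)(4.086×10⁻⁷)·sin35° = 2.672×10⁻⁷ N·m.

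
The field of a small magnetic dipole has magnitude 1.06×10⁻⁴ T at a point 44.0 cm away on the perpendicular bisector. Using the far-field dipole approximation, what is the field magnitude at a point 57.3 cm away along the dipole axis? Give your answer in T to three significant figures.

Dipole fields scale as 1/r³ in the far field.
The axial field is twice the equatorial field at the same r, so the geometry factor is 2/1.
B₂ = B₁ · (2/1) · (r₁/r₂)³ = 1.06×10⁻⁴ · 2 · (44.0/57.3)³.
(r₁/r₂)³ = (0.7679)³ = 0.4528.
B₂ ≈ 9.599×10⁻⁵ T.

B ≈ 9.60×10⁻⁵ T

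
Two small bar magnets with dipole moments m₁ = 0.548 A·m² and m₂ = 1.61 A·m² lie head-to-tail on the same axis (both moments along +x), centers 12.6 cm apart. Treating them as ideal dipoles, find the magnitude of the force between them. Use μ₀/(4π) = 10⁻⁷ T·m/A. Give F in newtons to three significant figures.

On-axis B of dipole 1: B = (μ₀/4π)·2m₁/r³. Force on dipole 2: F = m₂·dB/dr.
dB/dr = −(μ₀/4π)·6m₁/r⁴, so |F| = (μ₀/4π)·6m₁m₂/r⁴.
F = 6(10⁻⁷)(0.548)(1.61)/(0.126)⁴ = 0.002100 N.

F ≈ 0.00210 N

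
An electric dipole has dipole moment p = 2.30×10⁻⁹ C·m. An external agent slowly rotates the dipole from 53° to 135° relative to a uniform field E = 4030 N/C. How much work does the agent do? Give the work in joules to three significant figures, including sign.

W_ext = ΔU = U(θ₂) − U(θ₁) = −pE cosθ₂ − (−pE cosθ₁) = pE(cosθ₁ − cosθ₂).
W = (2.30×10⁻⁹)(4030)·(cos53° − cos135°) = (9.269×10⁻⁶)·(+1.3089) = 1.213×10⁻⁵ J.

W ≈ 1.21×10⁻⁵ J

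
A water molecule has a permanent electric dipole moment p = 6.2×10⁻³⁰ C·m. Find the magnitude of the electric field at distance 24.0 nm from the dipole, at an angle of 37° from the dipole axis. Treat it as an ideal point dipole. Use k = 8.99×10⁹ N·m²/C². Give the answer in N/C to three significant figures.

At angle θ the dipole field magnitude is E = (kp/r³)·√(1 + 3cos²θ).
kp/r³ = (8.99×10⁹)(6.20×10⁻³⁰) / (2.40×10⁻⁸)³ = 4032 N/C.
√(1 + 3cos²37°) = √(1 + 3·0.6378) = √2.9135 ≈ 1.7069.
E ≈ 4032 × 1.707 = 6882 N/C.

E ≈ 6880 N/C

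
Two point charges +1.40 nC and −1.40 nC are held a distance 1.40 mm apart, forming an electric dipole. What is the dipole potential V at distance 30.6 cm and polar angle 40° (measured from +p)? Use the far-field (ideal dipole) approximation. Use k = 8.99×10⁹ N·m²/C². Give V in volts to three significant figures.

V ≈ 0.144 V

Dipole moment p = qd = (1.40×10⁻⁹ C)(0.00140 m) = 1.96×10⁻¹² C·m.
The dipole potential is V = kp cosθ / r².
V = (8.99×10⁹)(1.96×10⁻¹²)·cos40° / (0.306)² = 0.1442 V.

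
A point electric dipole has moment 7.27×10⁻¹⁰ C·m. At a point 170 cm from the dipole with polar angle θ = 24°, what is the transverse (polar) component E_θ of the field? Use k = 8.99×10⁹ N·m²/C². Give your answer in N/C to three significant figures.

E_θ ≈ 0.541 N/C

For a dipole, E_θ = (kp sinθ)/r³.
kp/r³ = (8.99×10⁹)(7.27×10⁻¹⁰)/(1.70)³ = 1.330 N/C.
E_θ = 1.330·sin24° = 0.5411 N/C.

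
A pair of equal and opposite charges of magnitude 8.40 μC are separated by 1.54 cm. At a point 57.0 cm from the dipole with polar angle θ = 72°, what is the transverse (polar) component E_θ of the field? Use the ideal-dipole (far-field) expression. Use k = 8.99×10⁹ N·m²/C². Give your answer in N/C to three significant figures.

E_θ ≈ 5970 N/C

Dipole moment p = qd = (8.40×10⁻⁶ C)(0.0154 m) = 1.294×10⁻⁷ C·m.
For a dipole, E_θ = (kp sinθ)/r³.
kp/r³ = (8.99×10⁹)(1.294×10⁻⁷)/(0.570)³ = 6282 N/C.
E_θ = 6282·sin72° = 5974 N/C.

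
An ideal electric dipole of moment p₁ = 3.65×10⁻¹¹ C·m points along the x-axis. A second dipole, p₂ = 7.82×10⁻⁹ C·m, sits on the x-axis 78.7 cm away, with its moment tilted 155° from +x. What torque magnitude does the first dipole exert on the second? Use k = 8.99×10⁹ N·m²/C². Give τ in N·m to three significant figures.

τ ≈ 4.45×10⁻⁹ N·m

The second dipole sits on the axis of the first, so the field there is axial: E₁ = 2kp₁/r³ along +x.
E₁ = 2(8.99×10⁹)(3.65×10⁻¹¹)/(0.787)³ = 1.346 N/C.
Torque on the second dipole: τ = p₂ E₁ sinθ.
τ = (7.82×10⁻⁹)(1.346)·sin155° = 4.450×10⁻⁹ N·m.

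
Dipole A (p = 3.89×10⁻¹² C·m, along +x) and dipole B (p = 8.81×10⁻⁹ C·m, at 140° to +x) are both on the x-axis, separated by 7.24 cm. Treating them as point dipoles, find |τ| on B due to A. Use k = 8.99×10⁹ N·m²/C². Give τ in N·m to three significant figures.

The second dipole sits on the axis of the first, so the field there is axial: E₁ = 2kp₁/r³ along +x.
E₁ = 2(8.99×10⁹)(3.89×10⁻¹²)/(0.0724)³ = 184.3 N/C.
Torque on the second dipole: τ = p₂ E₁ sinθ.
τ = (8.81×10⁻⁹)(184.3)·sin140° = 1.044×10⁻⁶ N·m.

τ ≈ 1.04×10⁻⁶ N·m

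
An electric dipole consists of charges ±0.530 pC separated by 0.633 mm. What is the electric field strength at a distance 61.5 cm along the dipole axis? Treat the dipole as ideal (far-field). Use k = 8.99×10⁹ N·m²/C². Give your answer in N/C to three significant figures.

Dipole moment p = qd = (5.30×10⁻¹³ C)(6.33×10⁻⁴ m) = 3.355×10⁻¹⁶ C·m.
On the dipole axis E = 2kp/r³.
E = 2·(8.99×10⁹)(3.355×10⁻¹⁶) / (0.615)³ = 2.593×10⁻⁵ N/C.

E ≈ 2.59×10⁻⁵ N/C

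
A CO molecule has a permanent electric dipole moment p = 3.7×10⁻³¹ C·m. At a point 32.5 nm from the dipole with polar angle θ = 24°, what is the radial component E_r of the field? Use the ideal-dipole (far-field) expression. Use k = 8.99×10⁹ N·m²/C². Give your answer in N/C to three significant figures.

E_r ≈ 177 N/C

For a dipole, E_r = (2kp cosθ)/r³.
kp/r³ = (8.99×10⁹)(3.70×10⁻³¹)/(3.25×10⁻⁸)³ = 96.90 N/C.
E_r = 2·96.90·cos24° = 177.0 N/C.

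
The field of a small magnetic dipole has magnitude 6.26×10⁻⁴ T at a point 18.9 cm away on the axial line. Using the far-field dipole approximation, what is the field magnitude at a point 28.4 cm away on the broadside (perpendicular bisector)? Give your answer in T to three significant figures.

Dipole fields scale as 1/r³ in the far field.
The axial field is twice the equatorial field at the same r, so the geometry factor is 1/2.
B₂ = B₁ · (1/2) · (r₁/r₂)³ = 6.26×10⁻⁴ · 0.5 · (18.9/28.4)³.
(r₁/r₂)³ = (0.6655)³ = 0.2947.
B₂ ≈ 9.225×10⁻⁵ T.

B ≈ 9.23×10⁻⁵ T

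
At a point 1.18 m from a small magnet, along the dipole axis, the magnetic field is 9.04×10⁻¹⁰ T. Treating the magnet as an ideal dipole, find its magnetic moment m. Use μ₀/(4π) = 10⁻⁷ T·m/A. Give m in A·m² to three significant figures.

On axis B = (μ₀/4π)·2m/r³, so m = Br³·4π/(μ₀·2).
m = (9.04×10⁻¹⁰)·(1.18)³ / (2·10⁻⁷) = 0.007427 A·m².

m ≈ 0.00743 A·m²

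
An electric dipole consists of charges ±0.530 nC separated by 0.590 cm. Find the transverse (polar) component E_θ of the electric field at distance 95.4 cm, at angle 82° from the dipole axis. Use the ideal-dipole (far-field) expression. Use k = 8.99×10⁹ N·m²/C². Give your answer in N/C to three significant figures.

E_θ ≈ 0.0321 N/C

Dipole moment p = qd = (5.30×10⁻¹⁰ C)(0.00590 m) = 3.127×10⁻¹² C·m.
For a dipole, E_θ = (kp sinθ)/r³.
kp/r³ = (8.99×10⁹)(3.127×10⁻¹²)/(0.954)³ = 0.03238 N/C.
E_θ = 0.03238·sin82° = 0.03206 N/C.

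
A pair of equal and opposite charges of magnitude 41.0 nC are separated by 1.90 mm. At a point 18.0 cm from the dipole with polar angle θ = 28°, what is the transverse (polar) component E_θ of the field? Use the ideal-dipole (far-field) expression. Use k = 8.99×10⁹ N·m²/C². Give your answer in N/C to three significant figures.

E_θ ≈ 56.4 N/C

Dipole moment p = qd = (4.10×10⁻⁸ C)(0.00190 m) = 7.79×10⁻¹¹ C·m.
For a dipole, E_θ = (kp sinθ)/r³.
kp/r³ = (8.99×10⁹)(7.79×10⁻¹¹)/(0.180)³ = 120.1 N/C.
E_θ = 120.1·sin28° = 56.38 N/C.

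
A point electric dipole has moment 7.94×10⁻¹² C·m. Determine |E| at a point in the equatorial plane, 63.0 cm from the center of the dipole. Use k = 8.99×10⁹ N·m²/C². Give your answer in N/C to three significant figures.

E ≈ 0.285 N/C

On the perpendicular bisector E = kp/r³ (half the axial value at the same distance).
E = (8.99×10⁹)(7.94×10⁻¹²) / (0.630)³ = 0.2855 N/C.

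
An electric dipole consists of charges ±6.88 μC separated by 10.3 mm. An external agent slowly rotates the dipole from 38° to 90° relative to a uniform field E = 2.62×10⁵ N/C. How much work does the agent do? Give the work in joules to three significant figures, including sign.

Dipole moment p = qd = (6.88×10⁻⁶ C)(0.0103 m) = 7.086×10⁻⁸ C·m.
W_ext = ΔU = U(θ₂) − U(θ₁) = −pE cosθ₂ − (−pE cosθ₁) = pE(cosθ₁ − cosθ₂).
W = (7.086×10⁻⁸)(2.62×10⁵)·(cos38° − cos90°) = (0.01857)·(+0.7880) = 0.01463 J.

W ≈ 0.0146 J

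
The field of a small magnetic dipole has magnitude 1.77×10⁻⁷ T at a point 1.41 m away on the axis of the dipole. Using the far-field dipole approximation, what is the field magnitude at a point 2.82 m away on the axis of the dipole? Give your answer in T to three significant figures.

Dipole fields scale as 1/r³ in the far field; the geometry is the same at both points.
B₂ = B₁ · (r₁/r₂)³ = 1.77×10⁻⁷ · (1.41/2.82)³.
(r₁/r₂)³ = (0.5)³ = 0.125.
B₂ ≈ 2.212×10⁻⁸ T.

B ≈ 2.21×10⁻⁸ T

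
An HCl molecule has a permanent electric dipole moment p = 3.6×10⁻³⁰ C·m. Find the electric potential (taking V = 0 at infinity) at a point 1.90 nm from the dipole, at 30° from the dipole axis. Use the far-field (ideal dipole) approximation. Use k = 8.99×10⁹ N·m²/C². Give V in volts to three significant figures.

V ≈ 0.00776 V

The dipole potential is V = kp cosθ / r².
V = (8.99×10⁹)(3.60×10⁻³⁰)·cos30° / (1.90×10⁻⁹)² = 0.007764 V.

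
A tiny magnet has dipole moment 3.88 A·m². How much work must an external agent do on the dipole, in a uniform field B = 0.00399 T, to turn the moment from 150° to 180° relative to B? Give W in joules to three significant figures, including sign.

W ≈ 0.00207 J

W_ext = ΔU = −mB cosθ₂ + mB cosθ₁ = mB(cosθ₁ − cosθ₂).
W = (3.88)(0.00399)·(cos150° − cos180°) = (0.01548)·(+0.1340) = 0.002074 J.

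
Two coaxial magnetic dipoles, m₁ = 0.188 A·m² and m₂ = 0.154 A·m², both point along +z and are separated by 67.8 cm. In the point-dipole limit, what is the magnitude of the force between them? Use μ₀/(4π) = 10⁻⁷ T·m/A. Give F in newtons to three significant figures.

F ≈ 8.22×10⁻⁸ N

On-axis B of dipole 1: B = (μ₀/4π)·2m₁/r³. Force on dipole 2: F = m₂·dB/dr.
dB/dr = −(μ₀/4π)·6m₁/r⁴, so |F| = (μ₀/4π)·6m₁m₂/r⁴.
F = 6(10⁻⁷)(0.188)(0.154)/(0.678)⁴ = 8.221×10⁻⁸ N.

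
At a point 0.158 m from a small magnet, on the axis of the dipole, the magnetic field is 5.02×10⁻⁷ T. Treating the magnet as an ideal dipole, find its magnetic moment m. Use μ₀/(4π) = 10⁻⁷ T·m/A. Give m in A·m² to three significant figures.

On axis B = (μ₀/4π)·2m/r³, so m = Br³·4π/(μ₀·2).
m = (5.02×10⁻⁷)·(0.158)³ / (2·10⁻⁷) = 0.009900 A·m².

m ≈ 0.00990 A·m²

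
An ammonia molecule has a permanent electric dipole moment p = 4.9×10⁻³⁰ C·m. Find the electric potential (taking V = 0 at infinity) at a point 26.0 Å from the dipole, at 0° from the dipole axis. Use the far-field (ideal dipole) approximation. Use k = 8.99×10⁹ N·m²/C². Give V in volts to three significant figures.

The dipole potential is V = kp cosθ / r².
V = (8.99×10⁹)(4.90×10⁻³⁰)·cos0° / (2.60×10⁻⁹)² = 0.006516 V.

V ≈ 0.00652 V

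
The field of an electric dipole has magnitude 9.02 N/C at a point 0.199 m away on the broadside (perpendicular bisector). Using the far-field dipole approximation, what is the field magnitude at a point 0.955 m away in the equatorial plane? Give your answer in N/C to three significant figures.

E ≈ 0.0816 N/C

Dipole fields scale as 1/r³ in the far field; the geometry is the same at both points.
E₂ = E₁ · (r₁/r₂)³ = 9.02 · (0.199/0.955)³.
(r₁/r₂)³ = (0.2084)³ = 0.009048.
E₂ ≈ 0.08161 N/C.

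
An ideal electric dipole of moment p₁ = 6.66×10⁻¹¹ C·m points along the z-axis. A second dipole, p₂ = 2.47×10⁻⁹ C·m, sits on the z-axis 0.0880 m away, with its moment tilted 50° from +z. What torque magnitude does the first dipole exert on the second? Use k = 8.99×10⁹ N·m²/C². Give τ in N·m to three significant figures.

The second dipole sits on the axis of the first, so the field there is axial: E₁ = 2kp₁/r³ along +z.
E₁ = 2(8.99×10⁹)(6.66×10⁻¹¹)/(0.0880)³ = 1757 N/C.
Torque on the second dipole: τ = p₂ E₁ sinθ.
τ = (2.47×10⁻⁹)(1757)·sin50° = 3.325×10⁻⁶ N·m.

τ ≈ 3.32×10⁻⁶ N·m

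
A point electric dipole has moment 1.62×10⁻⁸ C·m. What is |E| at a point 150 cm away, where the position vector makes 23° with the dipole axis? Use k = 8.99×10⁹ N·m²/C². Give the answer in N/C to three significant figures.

At angle θ the dipole field magnitude is E = (kp/r³)·√(1 + 3cos²θ).
kp/r³ = (8.99×10⁹)(1.62×10⁻⁸) / (1.50)³ = 43.15 N/C.
√(1 + 3cos²23°) = √(1 + 3·0.8473) = √3.5420 ≈ 1.8820.
E ≈ 43.15 × 1.882 = 81.21 N/C.

E ≈ 81.2 N/C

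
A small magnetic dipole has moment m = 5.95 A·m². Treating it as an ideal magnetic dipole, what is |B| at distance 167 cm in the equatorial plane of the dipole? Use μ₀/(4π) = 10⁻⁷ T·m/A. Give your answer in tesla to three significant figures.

B ≈ 1.28×10⁻⁷ T

In the equatorial plane B = (μ₀/4π)·m/r³ (half the axial value).
B = (10⁻⁷)·(5.95) / (1.67)³ = 1.278×10⁻⁷ T.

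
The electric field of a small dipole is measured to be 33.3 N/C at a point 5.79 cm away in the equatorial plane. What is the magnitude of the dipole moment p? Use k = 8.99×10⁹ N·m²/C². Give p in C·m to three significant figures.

In the equatorial plane E = kp/r³, so p = Er³/(k).
p = (33.3)·(0.0579)³ / (8.99×10⁹) = 7.190×10⁻¹³ C·m.

p ≈ 7.19×10⁻¹³ C·m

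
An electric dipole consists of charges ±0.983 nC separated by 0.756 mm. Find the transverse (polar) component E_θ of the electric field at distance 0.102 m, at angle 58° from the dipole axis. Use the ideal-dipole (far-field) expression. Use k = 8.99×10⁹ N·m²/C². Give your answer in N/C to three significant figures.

E_θ ≈ 5.34 N/C

Dipole moment p = qd = (9.83×10⁻¹⁰ C)(7.56×10⁻⁴ m) = 7.431×10⁻¹³ C·m.
For a dipole, E_θ = (kp sinθ)/r³.
kp/r³ = (8.99×10⁹)(7.431×10⁻¹³)/(0.102)³ = 6.295 N/C.
E_θ = 6.295·sin58° = 5.339 N/C.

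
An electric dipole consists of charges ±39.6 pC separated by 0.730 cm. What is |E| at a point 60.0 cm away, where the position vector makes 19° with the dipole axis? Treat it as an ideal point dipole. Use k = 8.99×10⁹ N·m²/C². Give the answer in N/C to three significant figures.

Dipole moment p = qd = (3.96×10⁻¹¹ C)(0.00730 m) = 2.891×10⁻¹³ C·m.
At angle θ the dipole field magnitude is E = (kp/r³)·√(1 + 3cos²θ).
kp/r³ = (8.99×10⁹)(2.891×10⁻¹³) / (0.600)³ = 0.01203 N/C.
√(1 + 3cos²19°) = √(1 + 3·0.8940) = √3.6820 ≈ 1.9189.
E ≈ 0.01203 × 1.919 = 0.02309 N/C.

E ≈ 0.0231 N/C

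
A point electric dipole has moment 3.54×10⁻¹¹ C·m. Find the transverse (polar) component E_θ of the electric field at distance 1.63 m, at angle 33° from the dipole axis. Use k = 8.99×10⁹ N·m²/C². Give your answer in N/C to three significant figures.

For a dipole, E_θ = (kp sinθ)/r³.
kp/r³ = (8.99×10⁹)(3.54×10⁻¹¹)/(1.63)³ = 0.07349 N/C.
E_θ = 0.07349·sin33° = 0.04002 N/C.

E_θ ≈ 0.0400 N/C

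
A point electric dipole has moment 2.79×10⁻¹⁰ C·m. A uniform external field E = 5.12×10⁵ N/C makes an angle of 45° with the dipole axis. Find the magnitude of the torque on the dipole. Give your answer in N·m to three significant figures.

τ ≈ 1.01×10⁻⁴ N·m

Torque on an electric dipole: τ = pE sinθ.
τ = (2.79×10⁻¹⁰)(5.12×10⁵)·sin45° = 1.010×10⁻⁴ N·m.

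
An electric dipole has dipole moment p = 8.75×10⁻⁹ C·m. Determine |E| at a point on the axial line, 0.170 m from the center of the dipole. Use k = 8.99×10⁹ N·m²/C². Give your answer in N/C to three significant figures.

E ≈ 3.20×10⁴ N/C

On the dipole axis E = 2kp/r³.
E = 2·(8.99×10⁹)(8.75×10⁻⁹) / (0.170)³ = 3.202×10⁴ N/C.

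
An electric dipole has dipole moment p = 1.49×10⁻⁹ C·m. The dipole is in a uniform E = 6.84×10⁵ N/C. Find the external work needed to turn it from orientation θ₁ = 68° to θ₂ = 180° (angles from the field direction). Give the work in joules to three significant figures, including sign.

W ≈ 0.00140 J

W_ext = ΔU = U(θ₂) − U(θ₁) = −pE cosθ₂ − (−pE cosθ₁) = pE(cosθ₁ − cosθ₂).
W = (1.49×10⁻⁹)(6.84×10⁵)·(cos68° − cos180°) = (0.001019)·(+1.3746) = 0.001401 J.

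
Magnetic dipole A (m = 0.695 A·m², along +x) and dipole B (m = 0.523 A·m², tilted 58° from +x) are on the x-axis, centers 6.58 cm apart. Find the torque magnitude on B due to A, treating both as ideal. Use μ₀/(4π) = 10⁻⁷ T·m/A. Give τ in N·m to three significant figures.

Dipole B is on the axis of dipole A, so B₁ there is axial: B₁ = (μ₀/4π)·2m₁/r³ along +x.
B₁ = 2(10⁻⁷)(0.695)/(0.0658)³ = 4.879×10⁻⁴ T.
τ = m₂ B₁ sinθ.
τ = (0.523)(4.879×10⁻⁴)·sin58° = 2.164×10⁻⁴ N·m.

τ ≈ 2.16×10⁻⁴ N·m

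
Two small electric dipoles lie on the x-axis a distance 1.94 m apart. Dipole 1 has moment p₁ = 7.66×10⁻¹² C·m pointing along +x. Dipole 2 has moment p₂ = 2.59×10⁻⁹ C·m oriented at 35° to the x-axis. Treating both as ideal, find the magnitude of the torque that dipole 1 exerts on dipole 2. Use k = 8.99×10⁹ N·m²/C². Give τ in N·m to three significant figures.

τ ≈ 2.80×10⁻¹¹ N·m

The second dipole sits on the axis of the first, so the field there is axial: E₁ = 2kp₁/r³ along +x.
E₁ = 2(8.99×10⁹)(7.66×10⁻¹²)/(1.94)³ = 0.01886 N/C.
Torque on the second dipole: τ = p₂ E₁ sinθ.
τ = (2.59×10⁻⁹)(0.01886)·sin35° = 2.802×10⁻¹¹ N·m.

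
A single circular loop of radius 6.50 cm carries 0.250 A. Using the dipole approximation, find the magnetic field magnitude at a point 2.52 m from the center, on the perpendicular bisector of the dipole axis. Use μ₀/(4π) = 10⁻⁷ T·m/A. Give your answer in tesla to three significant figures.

B ≈ 2.07×10⁻¹¹ T

Magnetic moment m = IA = Iπa² = (0.250)·π·(0.0650)² = 0.003318 A·m².
In the equatorial plane B = (μ₀/4π)·m/r³ (half the axial value).
B = (10⁻⁷)·(0.003318) / (2.52)³ = 2.073×10⁻¹¹ T.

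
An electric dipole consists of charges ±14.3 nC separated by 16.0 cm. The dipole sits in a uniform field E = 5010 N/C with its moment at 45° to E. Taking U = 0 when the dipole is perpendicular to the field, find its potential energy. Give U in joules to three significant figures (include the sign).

Dipole moment p = qd = (1.43×10⁻⁸ C)(0.160 m) = 2.288×10⁻⁹ C·m.
U = −p·E = −pE cosθ.
U = −(2.288×10⁻⁹)(5010)·cos45° = -8.105×10⁻⁶ J.

U ≈ -8.11×10⁻⁶ J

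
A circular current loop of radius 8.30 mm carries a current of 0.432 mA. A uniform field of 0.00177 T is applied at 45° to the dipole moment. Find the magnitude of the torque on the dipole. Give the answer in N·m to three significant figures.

Magnetic moment m = IA = Iπa² = (4.32×10⁻⁴)·π·(0.00830)² = 9.35×10⁻⁸ A·m².
Torque on a magnetic dipole: τ = mB sinθ.
τ = (9.35×10⁻⁸)(0.00177)·sin45° = 1.170×10⁻¹⁰ N·m.

τ ≈ 1.17×10⁻¹⁰ N·m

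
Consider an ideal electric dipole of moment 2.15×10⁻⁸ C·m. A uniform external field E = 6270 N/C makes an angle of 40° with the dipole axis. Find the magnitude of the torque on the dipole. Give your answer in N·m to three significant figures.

τ ≈ 8.67×10⁻⁵ N·m

Torque on an electric dipole: τ = pE sinθ.
τ = (2.15×10⁻⁸)(6270)·sin40° = 8.665×10⁻⁵ N·m.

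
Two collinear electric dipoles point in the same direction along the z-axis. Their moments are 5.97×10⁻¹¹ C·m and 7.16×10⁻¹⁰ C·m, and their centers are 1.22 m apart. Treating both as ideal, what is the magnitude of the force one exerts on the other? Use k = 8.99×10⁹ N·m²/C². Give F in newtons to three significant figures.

On-axis field of dipole 1 at distance r: E = 2kp₁/r³. Force on dipole 2 is F = p₂·dE/dr (gradient along axis).
dE/dr = −6kp₁/r⁴, so |F| = 6kp₁p₂/r⁴ (attractive for aligned moments).
F = 6(8.99×10⁹)(5.97×10⁻¹¹)(7.16×10⁻¹⁰)/(1.22)⁴ = 1.041×10⁻⁹ N.

F ≈ 1.04×10⁻⁹ N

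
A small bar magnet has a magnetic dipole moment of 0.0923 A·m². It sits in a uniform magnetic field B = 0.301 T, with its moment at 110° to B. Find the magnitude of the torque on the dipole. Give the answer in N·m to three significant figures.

Torque on a magnetic dipole: τ = mB sinθ.
τ = (0.0923)(0.301)·sin110° = 0.02611 N·m.

τ ≈ 0.0261 N·m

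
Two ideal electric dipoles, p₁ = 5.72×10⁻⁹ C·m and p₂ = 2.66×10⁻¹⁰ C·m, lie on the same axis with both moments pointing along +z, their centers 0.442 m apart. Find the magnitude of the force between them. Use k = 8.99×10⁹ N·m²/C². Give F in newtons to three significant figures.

On-axis field of dipole 1 at distance r: E = 2kp₁/r³. Force on dipole 2 is F = p₂·dE/dr (gradient along axis).
dE/dr = −6kp₁/r⁴, so |F| = 6kp₁p₂/r⁴ (attractive for aligned moments).
F = 6(8.99×10⁹)(5.72×10⁻⁹)(2.66×10⁻¹⁰)/(0.442)⁴ = 2.150×10⁻⁶ N.

F ≈ 2.15×10⁻⁶ N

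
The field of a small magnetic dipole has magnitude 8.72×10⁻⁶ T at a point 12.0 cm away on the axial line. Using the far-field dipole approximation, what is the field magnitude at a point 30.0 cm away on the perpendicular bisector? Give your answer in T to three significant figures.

Dipole fields scale as 1/r³ in the far field.
The axial field is twice the equatorial field at the same r, so the geometry factor is 1/2.
B₂ = B₁ · (1/2) · (r₁/r₂)³ = 8.72×10⁻⁶ · 0.5 · (12.0/30.0)³.
(r₁/r₂)³ = (0.4)³ = 0.064.
B₂ ≈ 2.790×10⁻⁷ T.

B ≈ 2.79×10⁻⁷ T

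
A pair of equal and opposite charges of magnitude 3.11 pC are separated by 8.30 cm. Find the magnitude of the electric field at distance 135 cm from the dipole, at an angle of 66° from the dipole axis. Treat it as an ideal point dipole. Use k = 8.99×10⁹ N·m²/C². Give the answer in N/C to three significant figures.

E ≈ 0.00115 N/C

Dipole moment p = qd = (3.11×10⁻¹² C)(0.0830 m) = 2.581×10⁻¹³ C·m.
At angle θ the dipole field magnitude is E = (kp/r³)·√(1 + 3cos²θ).
kp/r³ = (8.99×10⁹)(2.581×10⁻¹³) / (1.35)³ = 9.431×10⁻⁴ N/C.
√(1 + 3cos²66°) = √(1 + 3·0.1654) = √1.4963 ≈ 1.2232.
E ≈ 9.431×10⁻⁴ × 1.223 = 0.001154 N/C.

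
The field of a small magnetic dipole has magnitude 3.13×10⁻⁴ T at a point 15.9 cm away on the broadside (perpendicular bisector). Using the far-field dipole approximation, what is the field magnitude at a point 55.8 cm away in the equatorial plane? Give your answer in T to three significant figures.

B ≈ 7.24×10⁻⁶ T

Dipole fields scale as 1/r³ in the far field; the geometry is the same at both points.
B₂ = B₁ · (r₁/r₂)³ = 3.13×10⁻⁴ · (15.9/55.8)³.
(r₁/r₂)³ = (0.2849)³ = 0.02314.
B₂ ≈ 7.242×10⁻⁶ T.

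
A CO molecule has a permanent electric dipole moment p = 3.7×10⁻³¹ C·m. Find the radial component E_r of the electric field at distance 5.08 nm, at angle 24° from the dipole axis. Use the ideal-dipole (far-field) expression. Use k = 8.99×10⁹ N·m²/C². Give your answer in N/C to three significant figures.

For a dipole, E_r = (2kp cosθ)/r³.
kp/r³ = (8.99×10⁹)(3.70×10⁻³¹)/(5.08×10⁻⁹)³ = 2.537×10⁴ N/C.
E_r = 2·2.537×10⁴·cos24° = 4.636×10⁴ N/C.

E_r ≈ 4.64×10⁴ N/C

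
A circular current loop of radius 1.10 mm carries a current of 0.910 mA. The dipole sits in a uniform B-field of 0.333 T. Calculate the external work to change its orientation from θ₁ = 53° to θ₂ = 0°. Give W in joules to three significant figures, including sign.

W ≈ -4.59×10⁻¹⁰ J

Magnetic moment m = IA = Iπa² = (9.10×10⁻⁴)·π·(0.00110)² = 3.459×10⁻⁹ A·m².
W_ext = ΔU = −mB cosθ₂ + mB cosθ₁ = mB(cosθ₁ − cosθ₂).
W = (3.459×10⁻⁹)(0.333)·(cos53° − cos0°) = (1.152×10⁻⁹)·(-0.3982) = -4.586×10⁻¹⁰ J.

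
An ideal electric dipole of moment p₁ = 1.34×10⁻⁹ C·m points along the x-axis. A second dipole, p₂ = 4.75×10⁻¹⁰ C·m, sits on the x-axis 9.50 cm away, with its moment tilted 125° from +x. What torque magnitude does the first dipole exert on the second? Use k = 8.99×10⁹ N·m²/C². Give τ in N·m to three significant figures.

The second dipole sits on the axis of the first, so the field there is axial: E₁ = 2kp₁/r³ along +x.
E₁ = 2(8.99×10⁹)(1.34×10⁻⁹)/(0.0950)³ = 2.810×10⁴ N/C.
Torque on the second dipole: τ = p₂ E₁ sinθ.
τ = (4.75×10⁻¹⁰)(2.810×10⁴)·sin125° = 1.093×10⁻⁵ N·m.

τ ≈ 1.09×10⁻⁵ N·m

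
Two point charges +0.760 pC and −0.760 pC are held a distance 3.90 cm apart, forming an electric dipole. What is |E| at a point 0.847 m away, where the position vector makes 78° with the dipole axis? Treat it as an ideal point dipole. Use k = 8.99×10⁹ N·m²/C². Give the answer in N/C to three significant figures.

Dipole moment p = qd = (7.60×10⁻¹³ C)(0.0390 m) = 2.964×10⁻¹⁴ C·m.
At angle θ the dipole field magnitude is E = (kp/r³)·√(1 + 3cos²θ).
kp/r³ = (8.99×10⁹)(2.964×10⁻¹⁴) / (0.847)³ = 4.385×10⁻⁴ N/C.
√(1 + 3cos²78°) = √(1 + 3·0.0432) = √1.1297 ≈ 1.0629.
E ≈ 4.385×10⁻⁴ × 1.063 = 4.661×10⁻⁴ N/C.

E ≈ 4.66×10⁻⁴ N/C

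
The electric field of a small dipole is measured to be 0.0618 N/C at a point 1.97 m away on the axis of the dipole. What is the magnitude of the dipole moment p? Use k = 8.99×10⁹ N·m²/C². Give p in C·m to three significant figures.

p ≈ 2.63×10⁻¹¹ C·m

On axis E = 2kp/r³, so p = Er³/(2k).
p = (0.0618)·(1.97)³ / (2·8.99×10⁹) = 2.628×10⁻¹¹ C·m.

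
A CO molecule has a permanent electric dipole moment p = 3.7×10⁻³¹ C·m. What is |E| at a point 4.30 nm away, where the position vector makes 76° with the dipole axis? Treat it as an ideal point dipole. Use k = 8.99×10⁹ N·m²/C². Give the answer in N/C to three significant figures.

E ≈ 4.54×10⁴ N/C

At angle θ the dipole field magnitude is E = (kp/r³)·√(1 + 3cos²θ).
kp/r³ = (8.99×10⁹)(3.70×10⁻³¹) / (4.30×10⁻⁹)³ = 4.184×10⁴ N/C.
√(1 + 3cos²76°) = √(1 + 3·0.0585) = √1.1756 ≈ 1.0842.
E ≈ 4.184×10⁴ × 1.084 = 4.536×10⁴ N/C.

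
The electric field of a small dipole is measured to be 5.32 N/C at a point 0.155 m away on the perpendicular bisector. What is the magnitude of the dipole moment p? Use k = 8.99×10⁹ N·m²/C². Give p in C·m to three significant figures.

p ≈ 2.20×10⁻¹² C·m

In the equatorial plane E = kp/r³, so p = Er³/(k).
p = (5.32)·(0.155)³ / (8.99×10⁹) = 2.204×10⁻¹² C·m.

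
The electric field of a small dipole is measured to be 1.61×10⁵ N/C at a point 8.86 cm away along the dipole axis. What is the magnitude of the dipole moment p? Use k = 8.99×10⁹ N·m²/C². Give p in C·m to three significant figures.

On axis E = 2kp/r³, so p = Er³/(2k).
p = (1.61×10⁵)·(0.0886)³ / (2·8.99×10⁹) = 6.228×10⁻⁹ C·m.

p ≈ 6.23×10⁻⁹ C·m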